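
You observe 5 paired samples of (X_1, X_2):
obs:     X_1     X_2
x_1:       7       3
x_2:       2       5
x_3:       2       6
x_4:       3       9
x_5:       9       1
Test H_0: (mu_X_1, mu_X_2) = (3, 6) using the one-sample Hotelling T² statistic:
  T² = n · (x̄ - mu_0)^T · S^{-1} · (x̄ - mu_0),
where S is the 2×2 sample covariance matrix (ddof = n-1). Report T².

Step 1 — sample mean vector:
  mean(X_1) = (7 + 2 + 2 + 3 + 9) / 5 = 23/5 = 4.6
  mean(X_2) = (3 + 5 + 6 + 9 + 1) / 5 = 24/5 = 4.8
  x̄ = (4.6, 4.8),  deviation x̄ - mu_0 = (4.6, 4.8) - (3, 6) = (1.6, -1.2).

Step 2 — sample covariance matrix, S[i,j] = (1/(n-1)) · Σ_k (x_{k,i} - mean_i) · (x_{k,j} - mean_j), divisor n-1 = 4:
  S[X_1,X_1] = ((2.4)·(2.4) + (-2.6)·(-2.6) + (-2.6)·(-2.6) + (-1.6)·(-1.6) + (4.4)·(4.4)) / 4 = 41.2/4 = 10.3
  S[X_1,X_2] = ((2.4)·(-1.8) + (-2.6)·(0.2) + (-2.6)·(1.2) + (-1.6)·(4.2) + (4.4)·(-3.8)) / 4 = -31.4/4 = -7.85
  S[X_2,X_2] = ((-1.8)·(-1.8) + (0.2)·(0.2) + (1.2)·(1.2) + (4.2)·(4.2) + (-3.8)·(-3.8)) / 4 = 36.8/4 = 9.2
  S = [[10.3, -7.85],
 [-7.85, 9.2]].

Step 3 — invert S. det(S) = 10.3·9.2 - (-7.85)² = 33.1375.
  S^{-1} = (1/det) · [[d, -b], [-b, a]] = [[0.2776, 0.2369],
 [0.2369, 0.3108]].

Step 4 — quadratic form (x̄ - mu_0)^T · S^{-1} · (x̄ - mu_0):
  S^{-1} · (x̄ - mu_0) = (0.1599, 0.006),
  (x̄ - mu_0)^T · [...] = (1.6)·(0.1599) + (-1.2)·(0.006) = 0.2487.

Step 5 — scale by n: T² = 5 · 0.2487 = 1.2433.

T² ≈ 1.2433


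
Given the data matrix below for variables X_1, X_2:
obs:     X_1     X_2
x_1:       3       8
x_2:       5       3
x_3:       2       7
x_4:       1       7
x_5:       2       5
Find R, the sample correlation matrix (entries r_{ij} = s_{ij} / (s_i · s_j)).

Step 1 — column means:
  mean(X_1) = (3 + 5 + 2 + 1 + 2) / 5 = 13/5 = 2.6
  mean(X_2) = (8 + 3 + 7 + 7 + 5) / 5 = 30/5 = 6

Step 2 — sample variances and covariances s[i,j] = (1/(n-1)) · Σ_k (x_{k,i} - mean_i) · (x_{k,j} - mean_j), with n-1 = 4:
  s[X_1,X_1] = ((0.4)·(0.4) + (2.4)·(2.4) + (-0.6)·(-0.6) + (-1.6)·(-1.6) + (-0.6)·(-0.6)) / 4 = 9.2/4 = 2.3
  s[X_1,X_2] = ((0.4)·(2) + (2.4)·(-3) + (-0.6)·(1) + (-1.6)·(1) + (-0.6)·(-1)) / 4 = -8/4 = -2
  s[X_2,X_2] = ((2)·(2) + (-3)·(-3) + (1)·(1) + (1)·(1) + (-1)·(-1)) / 4 = 16/4 = 4
  Sample standard deviations s_i = √(s[i,i]):
  s(X_1) = √(2.3) = 1.5166
  s(X_2) = √(4) = 2

Step 3 — r_{ij} = s_{ij} / (s_i · s_j):
  r[X_1,X_1] = 1 (diagonal).
  r[X_1,X_2] = -2 / (1.5166 · 2) = -2 / 3.0332 = -0.6594
  r[X_2,X_2] = 1 (diagonal).

R is symmetric with unit diagonal. Assembling:

R = [[1, -0.6594],
 [-0.6594, 1]]


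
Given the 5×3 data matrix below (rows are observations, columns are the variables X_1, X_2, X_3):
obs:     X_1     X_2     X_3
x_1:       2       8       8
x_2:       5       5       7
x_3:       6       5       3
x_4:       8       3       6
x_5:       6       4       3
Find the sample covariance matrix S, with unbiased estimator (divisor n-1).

Step 1 — column means:
  mean(X_1) = (2 + 5 + 6 + 8 + 6) / 5 = 27/5 = 5.4
  mean(X_2) = (8 + 5 + 5 + 3 + 4) / 5 = 25/5 = 5
  mean(X_3) = (8 + 7 + 3 + 6 + 3) / 5 = 27/5 = 5.4

Step 2 — sample covariance S[i,j] = (1/(n-1)) · Σ_k (x_{k,i} - mean_i) · (x_{k,j} - mean_j), with n-1 = 4.
  S[X_1,X_1] = ((-3.4)·(-3.4) + (-0.4)·(-0.4) + (0.6)·(0.6) + (2.6)·(2.6) + (0.6)·(0.6)) / 4 = 19.2/4 = 4.8
  S[X_1,X_2] = ((-3.4)·(3) + (-0.4)·(0) + (0.6)·(0) + (2.6)·(-2) + (0.6)·(-1)) / 4 = -16/4 = -4
  S[X_1,X_3] = ((-3.4)·(2.6) + (-0.4)·(1.6) + (0.6)·(-2.4) + (2.6)·(0.6) + (0.6)·(-2.4)) / 4 = -10.8/4 = -2.7
  S[X_2,X_2] = ((3)·(3) + (0)·(0) + (0)·(0) + (-2)·(-2) + (-1)·(-1)) / 4 = 14/4 = 3.5
  S[X_2,X_3] = ((3)·(2.6) + (0)·(1.6) + (0)·(-2.4) + (-2)·(0.6) + (-1)·(-2.4)) / 4 = 9/4 = 2.25
  S[X_3,X_3] = ((2.6)·(2.6) + (1.6)·(1.6) + (-2.4)·(-2.4) + (0.6)·(0.6) + (-2.4)·(-2.4)) / 4 = 21.2/4 = 5.3

S is symmetric (S[j,i] = S[i,j]). Assembling:

S = [[4.8, -4, -2.7],
 [-4, 3.5, 2.25],
 [-2.7, 2.25, 5.3]]


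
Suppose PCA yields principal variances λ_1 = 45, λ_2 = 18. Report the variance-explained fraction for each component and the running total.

Step 1 — total variance = trace(Sigma) = Σ λ_i = 45 + 18 = 63.

Step 2 — fraction explained by component i = λ_i / Σ λ:
  PC1: 45/63 = 0.7143
  PC2: 18/63 = 0.2857

Step 3 — cumulative fraction after k components = (λ_1 + ... + λ_k) / Σ λ:
  k = 1: 45/63 = 0.7143
  k = 2: (45 + 18)/63 = 63/63 = 1

Summary (fraction, with percent):

explained: PC1 0.7143 (71.43%), PC2 0.2857 (28.57%);  cumulative: 0.7143, 1


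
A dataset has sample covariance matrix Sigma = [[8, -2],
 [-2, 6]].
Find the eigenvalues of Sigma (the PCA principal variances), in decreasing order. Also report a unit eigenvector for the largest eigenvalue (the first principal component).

Step 1 — characteristic polynomial of 2×2 Sigma:
  det(Sigma - λI) = λ² - trace · λ + det = 0.
  trace = 8 + 6 = 14, det = 8·6 - (-2)² = 44.
Step 2 — discriminant:
  Δ = trace² - 4·det = 196 - 176 = 20.
Step 3 — eigenvalues:
  λ = (trace ± √Δ)/2 = (14 ± 4.4721)/2,
  λ_1 = 9.2361,  λ_2 = 4.7639.

Step 4 — unit eigenvector for λ_1: solve (Sigma - λ_1 I)v = 0. First row:
  (8 - 9.2361)·v_x + (-2)·v_y = 0, i.e. (-1.2361)·v_x + (-2)·v_y = 0,
  so v ∝ (b, λ_1 - a) = (-2, 1.2361); multiply by -1 so the first entry is positive: u = (2, -1.2361).
  ||u|| = √((2)² + (-1.2361)²) = √(5.5279) ≈ 2.3511,
  v_1 = u/||u|| ≈ (0.8507, -0.5257) (||v_1|| = 1).

λ_1 = 9.2361,  λ_2 = 4.7639;  v_1 ≈ (0.8507, -0.5257)


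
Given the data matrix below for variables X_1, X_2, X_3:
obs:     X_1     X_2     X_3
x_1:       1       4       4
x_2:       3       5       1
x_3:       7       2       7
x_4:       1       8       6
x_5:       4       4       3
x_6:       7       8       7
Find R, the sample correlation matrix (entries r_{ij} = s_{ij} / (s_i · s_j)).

Step 1 — column means:
  mean(X_1) = (1 + 3 + 7 + 1 + 4 + 7) / 6 = 23/6 = 3.8333
  mean(X_2) = (4 + 5 + 2 + 8 + 4 + 8) / 6 = 31/6 = 5.1667
  mean(X_3) = (4 + 1 + 7 + 6 + 3 + 7) / 6 = 28/6 = 4.6667

Step 2 — sample variances and covariances s[i,j] = (1/(n-1)) · Σ_k (x_{k,i} - mean_i) · (x_{k,j} - mean_j), with n-1 = 5:
  s[X_1,X_1] = ((-2.8333)·(-2.8333) + (-0.8333)·(-0.8333) + (3.1667)·(3.1667) + (-2.8333)·(-2.8333) + (0.1667)·(0.1667) + (3.1667)·(3.1667)) / 5 = 36.8333/5 = 7.3667
  s[X_1,X_2] = ((-2.8333)·(-1.1667) + (-0.8333)·(-0.1667) + (3.1667)·(-3.1667) + (-2.8333)·(2.8333) + (0.1667)·(-1.1667) + (3.1667)·(2.8333)) / 5 = -5.8333/5 = -1.1667
  s[X_1,X_3] = ((-2.8333)·(-0.6667) + (-0.8333)·(-3.6667) + (3.1667)·(2.3333) + (-2.8333)·(1.3333) + (0.1667)·(-1.6667) + (3.1667)·(2.3333)) / 5 = 15.6667/5 = 3.1333
  s[X_2,X_2] = ((-1.1667)·(-1.1667) + (-0.1667)·(-0.1667) + (-3.1667)·(-3.1667) + (2.8333)·(2.8333) + (-1.1667)·(-1.1667) + (2.8333)·(2.8333)) / 5 = 28.8333/5 = 5.7667
  s[X_2,X_3] = ((-1.1667)·(-0.6667) + (-0.1667)·(-3.6667) + (-3.1667)·(2.3333) + (2.8333)·(1.3333) + (-1.1667)·(-1.6667) + (2.8333)·(2.3333)) / 5 = 6.3333/5 = 1.2667
  s[X_3,X_3] = ((-0.6667)·(-0.6667) + (-3.6667)·(-3.6667) + (2.3333)·(2.3333) + (1.3333)·(1.3333) + (-1.6667)·(-1.6667) + (2.3333)·(2.3333)) / 5 = 29.3333/5 = 5.8667
  Sample standard deviations s_i = √(s[i,i]):
  s(X_1) = √(7.3667) = 2.7142
  s(X_2) = √(5.7667) = 2.4014
  s(X_3) = √(5.8667) = 2.4221

Step 3 — r_{ij} = s_{ij} / (s_i · s_j):
  r[X_1,X_1] = 1 (diagonal).
  r[X_1,X_2] = -1.1667 / (2.7142 · 2.4014) = -1.1667 / 6.5178 = -0.179
  r[X_1,X_3] = 3.1333 / (2.7142 · 2.4221) = 3.1333 / 6.574 = 0.4766
  r[X_2,X_2] = 1 (diagonal).
  r[X_2,X_3] = 1.2667 / (2.4014 · 2.4221) = 1.2667 / 5.8165 = 0.2178
  r[X_3,X_3] = 1 (diagonal).

R is symmetric with unit diagonal. Assembling:

R = [[1, -0.179, 0.4766],
 [-0.179, 1, 0.2178],
 [0.4766, 0.2178, 1]]


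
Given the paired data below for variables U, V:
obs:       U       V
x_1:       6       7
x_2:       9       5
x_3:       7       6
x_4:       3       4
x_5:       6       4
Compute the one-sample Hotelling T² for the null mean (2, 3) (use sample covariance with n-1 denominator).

Step 1 — sample mean vector:
  mean(U) = (6 + 9 + 7 + 3 + 6) / 5 = 31/5 = 6.2
  mean(V) = (7 + 5 + 6 + 4 + 4) / 5 = 26/5 = 5.2
  x̄ = (6.2, 5.2),  deviation x̄ - mu_0 = (6.2, 5.2) - (2, 3) = (4.2, 2.2).

Step 2 — sample covariance matrix, S[i,j] = (1/(n-1)) · Σ_k (x_{k,i} - mean_i) · (x_{k,j} - mean_j), divisor n-1 = 4:
  S[U,U] = ((-0.2)·(-0.2) + (2.8)·(2.8) + (0.8)·(0.8) + (-3.2)·(-3.2) + (-0.2)·(-0.2)) / 4 = 18.8/4 = 4.7
  S[U,V] = ((-0.2)·(1.8) + (2.8)·(-0.2) + (0.8)·(0.8) + (-3.2)·(-1.2) + (-0.2)·(-1.2)) / 4 = 3.8/4 = 0.95
  S[V,V] = ((1.8)·(1.8) + (-0.2)·(-0.2) + (0.8)·(0.8) + (-1.2)·(-1.2) + (-1.2)·(-1.2)) / 4 = 6.8/4 = 1.7
  S = [[4.7, 0.95],
 [0.95, 1.7]].

Step 3 — invert S. det(S) = 4.7·1.7 - (0.95)² = 7.0875.
  S^{-1} = (1/det) · [[d, -b], [-b, a]] = [[0.2399, -0.134],
 [-0.134, 0.6631]].

Step 4 — quadratic form (x̄ - mu_0)^T · S^{-1} · (x̄ - mu_0):
  S^{-1} · (x̄ - mu_0) = (0.7125, 0.8959),
  (x̄ - mu_0)^T · [...] = (4.2)·(0.7125) + (2.2)·(0.8959) = 4.9637.

Step 5 — scale by n: T² = 5 · 4.9637 = 24.8183.

T² ≈ 24.8183


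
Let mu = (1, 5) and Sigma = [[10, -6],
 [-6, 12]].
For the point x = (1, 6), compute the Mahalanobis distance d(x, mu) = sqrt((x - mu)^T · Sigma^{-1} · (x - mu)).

Step 1 — centre the observation: (x - mu) = (0, 1).

Step 2 — invert Sigma. det(Sigma) = 10·12 - (-6)² = 84.
  Sigma^{-1} = (1/det) · [[d, -b], [-b, a]] = [[0.1429, 0.0714],
 [0.0714, 0.119]].

Step 3 — form the quadratic (x - mu)^T · Sigma^{-1} · (x - mu):
  Sigma^{-1} · (x - mu) = (0.0714, 0.119).
  (x - mu)^T · [Sigma^{-1} · (x - mu)] = (0)·(0.0714) + (1)·(0.119) = 0.119.

Step 4 — take square root: d = √(0.119) ≈ 0.345.

d(x, mu) = √(0.119) ≈ 0.345


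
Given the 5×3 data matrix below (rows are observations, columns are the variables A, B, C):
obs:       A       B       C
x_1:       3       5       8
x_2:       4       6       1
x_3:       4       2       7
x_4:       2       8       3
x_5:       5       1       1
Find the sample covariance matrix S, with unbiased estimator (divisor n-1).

Step 1 — column means:
  mean(A) = (3 + 4 + 4 + 2 + 5) / 5 = 18/5 = 3.6
  mean(B) = (5 + 6 + 2 + 8 + 1) / 5 = 22/5 = 4.4
  mean(C) = (8 + 1 + 7 + 3 + 1) / 5 = 20/5 = 4

Step 2 — sample covariance S[i,j] = (1/(n-1)) · Σ_k (x_{k,i} - mean_i) · (x_{k,j} - mean_j), with n-1 = 4.
  S[A,A] = ((-0.6)·(-0.6) + (0.4)·(0.4) + (0.4)·(0.4) + (-1.6)·(-1.6) + (1.4)·(1.4)) / 4 = 5.2/4 = 1.3
  S[A,B] = ((-0.6)·(0.6) + (0.4)·(1.6) + (0.4)·(-2.4) + (-1.6)·(3.6) + (1.4)·(-3.4)) / 4 = -11.2/4 = -2.8
  S[A,C] = ((-0.6)·(4) + (0.4)·(-3) + (0.4)·(3) + (-1.6)·(-1) + (1.4)·(-3)) / 4 = -5/4 = -1.25
  S[B,B] = ((0.6)·(0.6) + (1.6)·(1.6) + (-2.4)·(-2.4) + (3.6)·(3.6) + (-3.4)·(-3.4)) / 4 = 33.2/4 = 8.3
  S[B,C] = ((0.6)·(4) + (1.6)·(-3) + (-2.4)·(3) + (3.6)·(-1) + (-3.4)·(-3)) / 4 = -3/4 = -0.75
  S[C,C] = ((4)·(4) + (-3)·(-3) + (3)·(3) + (-1)·(-1) + (-3)·(-3)) / 4 = 44/4 = 11

S is symmetric (S[j,i] = S[i,j]). Assembling:

S = [[1.3, -2.8, -1.25],
 [-2.8, 8.3, -0.75],
 [-1.25, -0.75, 11]]


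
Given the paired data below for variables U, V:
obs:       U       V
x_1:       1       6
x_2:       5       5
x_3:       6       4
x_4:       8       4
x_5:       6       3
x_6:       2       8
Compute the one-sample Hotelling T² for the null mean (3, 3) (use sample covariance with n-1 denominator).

Step 1 — sample mean vector:
  mean(U) = (1 + 5 + 6 + 8 + 6 + 2) / 6 = 28/6 = 4.6667
  mean(V) = (6 + 5 + 4 + 4 + 3 + 8) / 6 = 30/6 = 5
  x̄ = (4.6667, 5),  deviation x̄ - mu_0 = (4.6667, 5) - (3, 3) = (1.6667, 2).

Step 2 — sample covariance matrix, S[i,j] = (1/(n-1)) · Σ_k (x_{k,i} - mean_i) · (x_{k,j} - mean_j), divisor n-1 = 5:
  S[U,U] = ((-3.6667)·(-3.6667) + (0.3333)·(0.3333) + (1.3333)·(1.3333) + (3.3333)·(3.3333) + (1.3333)·(1.3333) + (-2.6667)·(-2.6667)) / 5 = 35.3333/5 = 7.0667
  S[U,V] = ((-3.6667)·(1) + (0.3333)·(0) + (1.3333)·(-1) + (3.3333)·(-1) + (1.3333)·(-2) + (-2.6667)·(3)) / 5 = -19/5 = -3.8
  S[V,V] = ((1)·(1) + (0)·(0) + (-1)·(-1) + (-1)·(-1) + (-2)·(-2) + (3)·(3)) / 5 = 16/5 = 3.2
  S = [[7.0667, -3.8],
 [-3.8, 3.2]].

Step 3 — invert S. det(S) = 7.0667·3.2 - (-3.8)² = 8.1733.
  S^{-1} = (1/det) · [[d, -b], [-b, a]] = [[0.3915, 0.4649],
 [0.4649, 0.8646]].

Step 4 — quadratic form (x̄ - mu_0)^T · S^{-1} · (x̄ - mu_0):
  S^{-1} · (x̄ - mu_0) = (1.5824, 2.5041),
  (x̄ - mu_0)^T · [...] = (1.6667)·(1.5824) + (2)·(2.5041) = 7.6455.

Step 5 — scale by n: T² = 6 · 7.6455 = 45.8728.

T² ≈ 45.8728


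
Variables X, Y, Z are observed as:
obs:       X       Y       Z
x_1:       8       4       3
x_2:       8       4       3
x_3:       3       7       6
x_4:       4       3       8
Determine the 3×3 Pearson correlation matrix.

Step 1 — column means:
  mean(X) = (8 + 8 + 3 + 4) / 4 = 23/4 = 5.75
  mean(Y) = (4 + 4 + 7 + 3) / 4 = 18/4 = 4.5
  mean(Z) = (3 + 3 + 6 + 8) / 4 = 20/4 = 5

Step 2 — sample variances and covariances s[i,j] = (1/(n-1)) · Σ_k (x_{k,i} - mean_i) · (x_{k,j} - mean_j), with n-1 = 3:
  s[X,X] = ((2.25)·(2.25) + (2.25)·(2.25) + (-2.75)·(-2.75) + (-1.75)·(-1.75)) / 3 = 20.75/3 = 6.9167
  s[X,Y] = ((2.25)·(-0.5) + (2.25)·(-0.5) + (-2.75)·(2.5) + (-1.75)·(-1.5)) / 3 = -6.5/3 = -2.1667
  s[X,Z] = ((2.25)·(-2) + (2.25)·(-2) + (-2.75)·(1) + (-1.75)·(3)) / 3 = -17/3 = -5.6667
  s[Y,Y] = ((-0.5)·(-0.5) + (-0.5)·(-0.5) + (2.5)·(2.5) + (-1.5)·(-1.5)) / 3 = 9/3 = 3
  s[Y,Z] = ((-0.5)·(-2) + (-0.5)·(-2) + (2.5)·(1) + (-1.5)·(3)) / 3 = 0/3 = 0
  s[Z,Z] = ((-2)·(-2) + (-2)·(-2) + (1)·(1) + (3)·(3)) / 3 = 18/3 = 6
  Sample standard deviations s_i = √(s[i,i]):
  s(X) = √(6.9167) = 2.63
  s(Y) = √(3) = 1.7321
  s(Z) = √(6) = 2.4495

Step 3 — r_{ij} = s_{ij} / (s_i · s_j):
  r[X,X] = 1 (diagonal).
  r[X,Y] = -2.1667 / (2.63 · 1.7321) = -2.1667 / 4.5552 = -0.4756
  r[X,Z] = -5.6667 / (2.63 · 2.4495) = -5.6667 / 6.442 = -0.8796
  r[Y,Y] = 1 (diagonal).
  r[Y,Z] = 0 / (1.7321 · 2.4495) = 0 / 4.2426 = 0
  r[Z,Z] = 1 (diagonal).

R is symmetric with unit diagonal. Assembling:

R = [[1, -0.4756, -0.8796],
 [-0.4756, 1, 0],
 [-0.8796, 0, 1]]


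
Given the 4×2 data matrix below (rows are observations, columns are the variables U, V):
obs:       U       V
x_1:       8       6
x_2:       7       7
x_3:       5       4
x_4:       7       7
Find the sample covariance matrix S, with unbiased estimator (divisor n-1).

Step 1 — column means:
  mean(U) = (8 + 7 + 5 + 7) / 4 = 27/4 = 6.75
  mean(V) = (6 + 7 + 4 + 7) / 4 = 24/4 = 6

Step 2 — sample covariance S[i,j] = (1/(n-1)) · Σ_k (x_{k,i} - mean_i) · (x_{k,j} - mean_j), with n-1 = 3.
  S[U,U] = ((1.25)·(1.25) + (0.25)·(0.25) + (-1.75)·(-1.75) + (0.25)·(0.25)) / 3 = 4.75/3 = 1.5833
  S[U,V] = ((1.25)·(0) + (0.25)·(1) + (-1.75)·(-2) + (0.25)·(1)) / 3 = 4/3 = 1.3333
  S[V,V] = ((0)·(0) + (1)·(1) + (-2)·(-2) + (1)·(1)) / 3 = 6/3 = 2

S is symmetric (S[j,i] = S[i,j]). Assembling:

S = [[1.5833, 1.3333],
 [1.3333, 2]]


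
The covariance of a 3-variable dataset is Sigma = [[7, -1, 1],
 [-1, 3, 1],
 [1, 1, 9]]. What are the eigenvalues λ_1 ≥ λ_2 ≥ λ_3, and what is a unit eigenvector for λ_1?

Step 1 — characteristic polynomial p(λ) = det(λI - Sigma) = λ³ - tr·λ² + c_1·λ - det, where tr = trace, c_1 = sum of the principal 2×2 minors, det = det(Sigma):
  tr = 7 + 3 + 9 = 19,
  c_1 = (7·3 - (-1)²) + (7·9 - (1)²) + (3·9 - (1)²) = 20 + 62 + 26 = 108,
  det = 7·(3·9 - (1)²) - (-1)·((-1)·9 - (1)·(1)) + (1)·((-1)·(1) - 3·(1)) = 7·(26) - (-1)·(-10) + (1)·(-4) = 168.
  So p(λ) = λ³ - 19λ² + 108λ - 168.
Step 2 — look for an integer root (rational root theorem: any rational root is an integer divisor of 168). Testing λ = 7:
  p(7) = 343 - 931 + 756 - 168 = 0  ✓
  Dividing out (λ - 7): p(λ) = (λ - 7)(λ² - 12λ + 24).
Step 3 — remaining eigenvalues from the quadratic λ² - 12λ + 24 = 0:
  Δ = 12² - 4·24 = 144 - 96 = 48,  λ = (12 ± √48)/2 = (12 ± 6.9282)/2 ≈ 9.4641 or 2.5359.
  Sorted: λ_1 = 9.4641,  λ_2 = 7,  λ_3 = 2.5359  (check: sum = 19 = tr ✓).

Step 4 — unit eigenvector for λ_1 ≈ 9.4641: v spans the null space of (Sigma - λ_1 I), whose rows are
  r_1 = (-2.4641, -1, 1),  r_2 = (-1, -6.4641, 1),  r_3 = (1, 1, -0.4641).
  v is orthogonal to every row, so take v ∝ r_1 × r_2 = ((-1)·(1) - (1)·(-6.4641), (1)·(-1) - (-2.4641)·(1), (-2.4641)·(-6.4641) - (-1)·(-1)) ≈ (5.4641, 1.4641, 14.9282).
  Let u = (5.4641, 1.4641, 14.9282).
  ||u|| = √((5.4641)² + (1.4641)² + (14.9282)²) = √(254.8513) ≈ 15.9641,  v_1 = u/||u|| ≈ (0.3423, 0.0917, 0.9351) (||v_1|| = 1).

λ_1 = 9.4641,  λ_2 = 7,  λ_3 = 2.5359;  v_1 ≈ (0.3423, 0.0917, 0.9351)


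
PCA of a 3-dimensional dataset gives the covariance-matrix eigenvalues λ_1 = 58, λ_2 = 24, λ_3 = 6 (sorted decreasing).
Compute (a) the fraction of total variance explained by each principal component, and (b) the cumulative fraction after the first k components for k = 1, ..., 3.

Step 1 — total variance = trace(Sigma) = Σ λ_i = 58 + 24 + 6 = 88.

Step 2 — fraction explained by component i = λ_i / Σ λ:
  PC1: 58/88 = 0.6591
  PC2: 24/88 = 0.2727
  PC3: 6/88 = 0.0682

Step 3 — cumulative fraction after k components = (λ_1 + ... + λ_k) / Σ λ:
  k = 1: 58/88 = 0.6591
  k = 2: (58 + 24)/88 = 82/88 = 0.9318
  k = 3: (58 + 24 + 6)/88 = 88/88 = 1

Summary (fraction, with percent):

explained: PC1 0.6591 (65.91%), PC2 0.2727 (27.27%), PC3 0.0682 (6.82%);  cumulative: 0.6591, 0.9318, 1


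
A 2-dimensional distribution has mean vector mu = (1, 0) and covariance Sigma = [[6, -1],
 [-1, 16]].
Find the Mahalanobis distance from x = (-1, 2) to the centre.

Step 1 — centre the observation: (x - mu) = (-2, 2).

Step 2 — invert Sigma. det(Sigma) = 6·16 - (-1)² = 95.
  Sigma^{-1} = (1/det) · [[d, -b], [-b, a]] = [[0.1684, 0.0105],
 [0.0105, 0.0632]].

Step 3 — form the quadratic (x - mu)^T · Sigma^{-1} · (x - mu):
  Sigma^{-1} · (x - mu) = (-0.3158, 0.1053).
  (x - mu)^T · [Sigma^{-1} · (x - mu)] = (-2)·(-0.3158) + (2)·(0.1053) = 0.8421.

Step 4 — take square root: d = √(0.8421) ≈ 0.9177.

d(x, mu) = √(0.8421) ≈ 0.9177


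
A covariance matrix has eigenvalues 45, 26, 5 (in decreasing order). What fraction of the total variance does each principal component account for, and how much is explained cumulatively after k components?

Step 1 — total variance = trace(Sigma) = Σ λ_i = 45 + 26 + 5 = 76.

Step 2 — fraction explained by component i = λ_i / Σ λ:
  PC1: 45/76 = 0.5921
  PC2: 26/76 = 0.3421
  PC3: 5/76 = 0.0658

Step 3 — cumulative fraction after k components = (λ_1 + ... + λ_k) / Σ λ:
  k = 1: 45/76 = 0.5921
  k = 2: (45 + 26)/76 = 71/76 = 0.9342
  k = 3: (45 + 26 + 5)/76 = 76/76 = 1

Summary (fraction, with percent):

explained: PC1 0.5921 (59.21%), PC2 0.3421 (34.21%), PC3 0.0658 (6.58%);  cumulative: 0.5921, 0.9342, 1


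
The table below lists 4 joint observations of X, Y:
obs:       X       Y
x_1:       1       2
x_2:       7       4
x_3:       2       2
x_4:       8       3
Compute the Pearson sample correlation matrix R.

Step 1 — column means:
  mean(X) = (1 + 7 + 2 + 8) / 4 = 18/4 = 4.5
  mean(Y) = (2 + 4 + 2 + 3) / 4 = 11/4 = 2.75

Step 2 — sample variances and covariances s[i,j] = (1/(n-1)) · Σ_k (x_{k,i} - mean_i) · (x_{k,j} - mean_j), with n-1 = 3:
  s[X,X] = ((-3.5)·(-3.5) + (2.5)·(2.5) + (-2.5)·(-2.5) + (3.5)·(3.5)) / 3 = 37/3 = 12.3333
  s[X,Y] = ((-3.5)·(-0.75) + (2.5)·(1.25) + (-2.5)·(-0.75) + (3.5)·(0.25)) / 3 = 8.5/3 = 2.8333
  s[Y,Y] = ((-0.75)·(-0.75) + (1.25)·(1.25) + (-0.75)·(-0.75) + (0.25)·(0.25)) / 3 = 2.75/3 = 0.9167
  Sample standard deviations s_i = √(s[i,i]):
  s(X) = √(12.3333) = 3.5119
  s(Y) = √(0.9167) = 0.9574

Step 3 — r_{ij} = s_{ij} / (s_i · s_j):
  r[X,X] = 1 (diagonal).
  r[X,Y] = 2.8333 / (3.5119 · 0.9574) = 2.8333 / 3.3624 = 0.8427
  r[Y,Y] = 1 (diagonal).

R is symmetric with unit diagonal. Assembling:

R = [[1, 0.8427],
 [0.8427, 1]]


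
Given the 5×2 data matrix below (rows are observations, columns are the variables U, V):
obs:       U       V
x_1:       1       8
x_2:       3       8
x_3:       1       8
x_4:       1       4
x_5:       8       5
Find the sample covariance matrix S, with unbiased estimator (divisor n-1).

Step 1 — column means:
  mean(U) = (1 + 3 + 1 + 1 + 8) / 5 = 14/5 = 2.8
  mean(V) = (8 + 8 + 8 + 4 + 5) / 5 = 33/5 = 6.6

Step 2 — sample covariance S[i,j] = (1/(n-1)) · Σ_k (x_{k,i} - mean_i) · (x_{k,j} - mean_j), with n-1 = 4.
  S[U,U] = ((-1.8)·(-1.8) + (0.2)·(0.2) + (-1.8)·(-1.8) + (-1.8)·(-1.8) + (5.2)·(5.2)) / 4 = 36.8/4 = 9.2
  S[U,V] = ((-1.8)·(1.4) + (0.2)·(1.4) + (-1.8)·(1.4) + (-1.8)·(-2.6) + (5.2)·(-1.6)) / 4 = -8.4/4 = -2.1
  S[V,V] = ((1.4)·(1.4) + (1.4)·(1.4) + (1.4)·(1.4) + (-2.6)·(-2.6) + (-1.6)·(-1.6)) / 4 = 15.2/4 = 3.8

S is symmetric (S[j,i] = S[i,j]). Assembling:

S = [[9.2, -2.1],
 [-2.1, 3.8]]


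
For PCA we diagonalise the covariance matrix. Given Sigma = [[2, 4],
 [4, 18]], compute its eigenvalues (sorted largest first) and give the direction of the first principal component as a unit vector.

Step 1 — characteristic polynomial of 2×2 Sigma:
  det(Sigma - λI) = λ² - trace · λ + det = 0.
  trace = 2 + 18 = 20, det = 2·18 - (4)² = 20.
Step 2 — discriminant:
  Δ = trace² - 4·det = 400 - 80 = 320.
Step 3 — eigenvalues:
  λ = (trace ± √Δ)/2 = (20 ± 17.8885)/2,
  λ_1 = 18.9443,  λ_2 = 1.0557.

Step 4 — unit eigenvector for λ_1: solve (Sigma - λ_1 I)v = 0. First row:
  (2 - 18.9443)·v_x + (4)·v_y = 0, i.e. (-16.9443)·v_x + (4)·v_y = 0,
  so v ∝ (b, λ_1 - a) = (4, 16.9443) = u.
  ||u|| = √((4)² + (16.9443)²) = √(303.1084) ≈ 17.41,
  v_1 = u/||u|| ≈ (0.2298, 0.9732) (||v_1|| = 1).

λ_1 = 18.9443,  λ_2 = 1.0557;  v_1 ≈ (0.2298, 0.9732)


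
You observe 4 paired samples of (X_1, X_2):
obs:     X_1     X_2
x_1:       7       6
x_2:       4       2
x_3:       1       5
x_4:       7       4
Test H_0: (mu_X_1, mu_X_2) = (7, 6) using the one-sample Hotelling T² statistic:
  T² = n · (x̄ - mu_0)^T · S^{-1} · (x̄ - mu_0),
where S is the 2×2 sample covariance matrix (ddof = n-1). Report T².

Step 1 — sample mean vector:
  mean(X_1) = (7 + 4 + 1 + 7) / 4 = 19/4 = 4.75
  mean(X_2) = (6 + 2 + 5 + 4) / 4 = 17/4 = 4.25
  x̄ = (4.75, 4.25),  deviation x̄ - mu_0 = (4.75, 4.25) - (7, 6) = (-2.25, -1.75).

Step 2 — sample covariance matrix, S[i,j] = (1/(n-1)) · Σ_k (x_{k,i} - mean_i) · (x_{k,j} - mean_j), divisor n-1 = 3:
  S[X_1,X_1] = ((2.25)·(2.25) + (-0.75)·(-0.75) + (-3.75)·(-3.75) + (2.25)·(2.25)) / 3 = 24.75/3 = 8.25
  S[X_1,X_2] = ((2.25)·(1.75) + (-0.75)·(-2.25) + (-3.75)·(0.75) + (2.25)·(-0.25)) / 3 = 2.25/3 = 0.75
  S[X_2,X_2] = ((1.75)·(1.75) + (-2.25)·(-2.25) + (0.75)·(0.75) + (-0.25)·(-0.25)) / 3 = 8.75/3 = 2.9167
  S = [[8.25, 0.75],
 [0.75, 2.9167]].

Step 3 — invert S. det(S) = 8.25·2.9167 - (0.75)² = 23.5.
  S^{-1} = (1/det) · [[d, -b], [-b, a]] = [[0.1241, -0.0319],
 [-0.0319, 0.3511]].

Step 4 — quadratic form (x̄ - mu_0)^T · S^{-1} · (x̄ - mu_0):
  S^{-1} · (x̄ - mu_0) = (-0.2234, -0.5426),
  (x̄ - mu_0)^T · [...] = (-2.25)·(-0.2234) + (-1.75)·(-0.5426) = 1.4521.

Step 5 — scale by n: T² = 4 · 1.4521 = 5.8085.

T² ≈ 5.8085


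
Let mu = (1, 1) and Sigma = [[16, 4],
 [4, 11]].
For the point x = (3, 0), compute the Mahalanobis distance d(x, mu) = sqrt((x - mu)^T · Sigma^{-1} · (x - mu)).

Step 1 — centre the observation: (x - mu) = (2, -1).

Step 2 — invert Sigma. det(Sigma) = 16·11 - (4)² = 160.
  Sigma^{-1} = (1/det) · [[d, -b], [-b, a]] = [[0.0688, -0.025],
 [-0.025, 0.1]].

Step 3 — form the quadratic (x - mu)^T · Sigma^{-1} · (x - mu):
  Sigma^{-1} · (x - mu) = (0.1625, -0.15).
  (x - mu)^T · [Sigma^{-1} · (x - mu)] = (2)·(0.1625) + (-1)·(-0.15) = 0.475.

Step 4 — take square root: d = √(0.475) ≈ 0.6892.

d(x, mu) = √(0.475) ≈ 0.6892


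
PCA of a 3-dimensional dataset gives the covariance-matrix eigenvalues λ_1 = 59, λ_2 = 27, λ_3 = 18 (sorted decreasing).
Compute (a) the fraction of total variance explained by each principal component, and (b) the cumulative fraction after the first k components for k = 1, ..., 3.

Step 1 — total variance = trace(Sigma) = Σ λ_i = 59 + 27 + 18 = 104.

Step 2 — fraction explained by component i = λ_i / Σ λ:
  PC1: 59/104 = 0.5673
  PC2: 27/104 = 0.2596
  PC3: 18/104 = 0.1731

Step 3 — cumulative fraction after k components = (λ_1 + ... + λ_k) / Σ λ:
  k = 1: 59/104 = 0.5673
  k = 2: (59 + 27)/104 = 86/104 = 0.8269
  k = 3: (59 + 27 + 18)/104 = 104/104 = 1

Summary (fraction, with percent):

explained: PC1 0.5673 (56.73%), PC2 0.2596 (25.96%), PC3 0.1731 (17.31%);  cumulative: 0.5673, 0.8269, 1


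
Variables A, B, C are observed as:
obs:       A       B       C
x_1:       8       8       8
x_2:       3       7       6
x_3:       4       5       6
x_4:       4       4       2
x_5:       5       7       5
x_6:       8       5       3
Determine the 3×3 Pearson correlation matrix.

Step 1 — column means:
  mean(A) = (8 + 3 + 4 + 4 + 5 + 8) / 6 = 32/6 = 5.3333
  mean(B) = (8 + 7 + 5 + 4 + 7 + 5) / 6 = 36/6 = 6
  mean(C) = (8 + 6 + 6 + 2 + 5 + 3) / 6 = 30/6 = 5

Step 2 — sample variances and covariances s[i,j] = (1/(n-1)) · Σ_k (x_{k,i} - mean_i) · (x_{k,j} - mean_j), with n-1 = 5:
  s[A,A] = ((2.6667)·(2.6667) + (-2.3333)·(-2.3333) + (-1.3333)·(-1.3333) + (-1.3333)·(-1.3333) + (-0.3333)·(-0.3333) + (2.6667)·(2.6667)) / 5 = 23.3333/5 = 4.6667
  s[A,B] = ((2.6667)·(2) + (-2.3333)·(1) + (-1.3333)·(-1) + (-1.3333)·(-2) + (-0.3333)·(1) + (2.6667)·(-1)) / 5 = 4/5 = 0.8
  s[A,C] = ((2.6667)·(3) + (-2.3333)·(1) + (-1.3333)·(1) + (-1.3333)·(-3) + (-0.3333)·(0) + (2.6667)·(-2)) / 5 = 3/5 = 0.6
  s[B,B] = ((2)·(2) + (1)·(1) + (-1)·(-1) + (-2)·(-2) + (1)·(1) + (-1)·(-1)) / 5 = 12/5 = 2.4
  s[B,C] = ((2)·(3) + (1)·(1) + (-1)·(1) + (-2)·(-3) + (1)·(0) + (-1)·(-2)) / 5 = 14/5 = 2.8
  s[C,C] = ((3)·(3) + (1)·(1) + (1)·(1) + (-3)·(-3) + (0)·(0) + (-2)·(-2)) / 5 = 24/5 = 4.8
  Sample standard deviations s_i = √(s[i,i]):
  s(A) = √(4.6667) = 2.1602
  s(B) = √(2.4) = 1.5492
  s(C) = √(4.8) = 2.1909

Step 3 — r_{ij} = s_{ij} / (s_i · s_j):
  r[A,A] = 1 (diagonal).
  r[A,B] = 0.8 / (2.1602 · 1.5492) = 0.8 / 3.3466 = 0.239
  r[A,C] = 0.6 / (2.1602 · 2.1909) = 0.6 / 4.7329 = 0.1268
  r[B,B] = 1 (diagonal).
  r[B,C] = 2.8 / (1.5492 · 2.1909) = 2.8 / 3.3941 = 0.825
  r[C,C] = 1 (diagonal).

R is symmetric with unit diagonal. Assembling:

R = [[1, 0.239, 0.1268],
 [0.239, 1, 0.825],
 [0.1268, 0.825, 1]]


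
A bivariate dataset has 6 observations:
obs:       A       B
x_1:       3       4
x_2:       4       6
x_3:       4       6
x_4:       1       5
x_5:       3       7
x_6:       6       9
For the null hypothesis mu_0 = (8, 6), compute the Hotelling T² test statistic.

Step 1 — sample mean vector:
  mean(A) = (3 + 4 + 4 + 1 + 3 + 6) / 6 = 21/6 = 3.5
  mean(B) = (4 + 6 + 6 + 5 + 7 + 9) / 6 = 37/6 = 6.1667
  x̄ = (3.5, 6.1667),  deviation x̄ - mu_0 = (3.5, 6.1667) - (8, 6) = (-4.5, 0.1667).

Step 2 — sample covariance matrix, S[i,j] = (1/(n-1)) · Σ_k (x_{k,i} - mean_i) · (x_{k,j} - mean_j), divisor n-1 = 5:
  S[A,A] = ((-0.5)·(-0.5) + (0.5)·(0.5) + (0.5)·(0.5) + (-2.5)·(-2.5) + (-0.5)·(-0.5) + (2.5)·(2.5)) / 5 = 13.5/5 = 2.7
  S[A,B] = ((-0.5)·(-2.1667) + (0.5)·(-0.1667) + (0.5)·(-0.1667) + (-2.5)·(-1.1667) + (-0.5)·(0.8333) + (2.5)·(2.8333)) / 5 = 10.5/5 = 2.1
  S[B,B] = ((-2.1667)·(-2.1667) + (-0.1667)·(-0.1667) + (-0.1667)·(-0.1667) + (-1.1667)·(-1.1667) + (0.8333)·(0.8333) + (2.8333)·(2.8333)) / 5 = 14.8333/5 = 2.9667
  S = [[2.7, 2.1],
 [2.1, 2.9667]].

Step 3 — invert S. det(S) = 2.7·2.9667 - (2.1)² = 3.6.
  S^{-1} = (1/det) · [[d, -b], [-b, a]] = [[0.8241, -0.5833],
 [-0.5833, 0.75]].

Step 4 — quadratic form (x̄ - mu_0)^T · S^{-1} · (x̄ - mu_0):
  S^{-1} · (x̄ - mu_0) = (-3.8056, 2.75),
  (x̄ - mu_0)^T · [...] = (-4.5)·(-3.8056) + (0.1667)·(2.75) = 17.5833.

Step 5 — scale by n: T² = 6 · 17.5833 = 105.5.

T² ≈ 105.5


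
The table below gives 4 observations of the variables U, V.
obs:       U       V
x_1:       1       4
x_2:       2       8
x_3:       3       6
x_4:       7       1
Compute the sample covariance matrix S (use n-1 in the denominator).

Step 1 — column means:
  mean(U) = (1 + 2 + 3 + 7) / 4 = 13/4 = 3.25
  mean(V) = (4 + 8 + 6 + 1) / 4 = 19/4 = 4.75

Step 2 — sample covariance S[i,j] = (1/(n-1)) · Σ_k (x_{k,i} - mean_i) · (x_{k,j} - mean_j), with n-1 = 3.
  S[U,U] = ((-2.25)·(-2.25) + (-1.25)·(-1.25) + (-0.25)·(-0.25) + (3.75)·(3.75)) / 3 = 20.75/3 = 6.9167
  S[U,V] = ((-2.25)·(-0.75) + (-1.25)·(3.25) + (-0.25)·(1.25) + (3.75)·(-3.75)) / 3 = -16.75/3 = -5.5833
  S[V,V] = ((-0.75)·(-0.75) + (3.25)·(3.25) + (1.25)·(1.25) + (-3.75)·(-3.75)) / 3 = 26.75/3 = 8.9167

S is symmetric (S[j,i] = S[i,j]). Assembling:

S = [[6.9167, -5.5833],
 [-5.5833, 8.9167]]


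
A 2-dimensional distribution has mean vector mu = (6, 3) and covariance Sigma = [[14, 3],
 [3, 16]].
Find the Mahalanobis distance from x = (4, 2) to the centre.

Step 1 — centre the observation: (x - mu) = (-2, -1).

Step 2 — invert Sigma. det(Sigma) = 14·16 - (3)² = 215.
  Sigma^{-1} = (1/det) · [[d, -b], [-b, a]] = [[0.0744, -0.014],
 [-0.014, 0.0651]].

Step 3 — form the quadratic (x - mu)^T · Sigma^{-1} · (x - mu):
  Sigma^{-1} · (x - mu) = (-0.1349, -0.0372).
  (x - mu)^T · [Sigma^{-1} · (x - mu)] = (-2)·(-0.1349) + (-1)·(-0.0372) = 0.307.

Step 4 — take square root: d = √(0.307) ≈ 0.5541.

d(x, mu) = √(0.307) ≈ 0.5541


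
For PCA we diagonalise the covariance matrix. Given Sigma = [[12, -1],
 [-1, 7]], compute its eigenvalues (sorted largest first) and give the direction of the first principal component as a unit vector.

Step 1 — characteristic polynomial of 2×2 Sigma:
  det(Sigma - λI) = λ² - trace · λ + det = 0.
  trace = 12 + 7 = 19, det = 12·7 - (-1)² = 83.
Step 2 — discriminant:
  Δ = trace² - 4·det = 361 - 332 = 29.
Step 3 — eigenvalues:
  λ = (trace ± √Δ)/2 = (19 ± 5.3852)/2,
  λ_1 = 12.1926,  λ_2 = 6.8074.

Step 4 — unit eigenvector for λ_1: solve (Sigma - λ_1 I)v = 0. First row:
  (12 - 12.1926)·v_x + (-1)·v_y = 0, i.e. (-0.1926)·v_x + (-1)·v_y = 0,
  so v ∝ (b, λ_1 - a) = (-1, 0.1926); multiply by -1 so the first entry is positive: u = (1, -0.1926).
  ||u|| = √((1)² + (-0.1926)²) = √(1.0371) ≈ 1.0184,
  v_1 = u/||u|| ≈ (0.982, -0.1891) (||v_1|| = 1).

λ_1 = 12.1926,  λ_2 = 6.8074;  v_1 ≈ (0.982, -0.1891)


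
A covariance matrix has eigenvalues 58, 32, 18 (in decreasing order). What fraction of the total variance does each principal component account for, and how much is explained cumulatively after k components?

Step 1 — total variance = trace(Sigma) = Σ λ_i = 58 + 32 + 18 = 108.

Step 2 — fraction explained by component i = λ_i / Σ λ:
  PC1: 58/108 = 0.537
  PC2: 32/108 = 0.2963
  PC3: 18/108 = 0.1667

Step 3 — cumulative fraction after k components = (λ_1 + ... + λ_k) / Σ λ:
  k = 1: 58/108 = 0.537
  k = 2: (58 + 32)/108 = 90/108 = 0.8333
  k = 3: (58 + 32 + 18)/108 = 108/108 = 1

Summary (fraction, with percent):

explained: PC1 0.537 (53.7%), PC2 0.2963 (29.63%), PC3 0.1667 (16.67%);  cumulative: 0.537, 0.8333, 1


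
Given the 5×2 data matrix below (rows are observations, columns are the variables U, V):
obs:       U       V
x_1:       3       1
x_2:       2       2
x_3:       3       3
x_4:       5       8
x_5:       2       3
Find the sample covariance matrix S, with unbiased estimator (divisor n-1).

Step 1 — column means:
  mean(U) = (3 + 2 + 3 + 5 + 2) / 5 = 15/5 = 3
  mean(V) = (1 + 2 + 3 + 8 + 3) / 5 = 17/5 = 3.4

Step 2 — sample covariance S[i,j] = (1/(n-1)) · Σ_k (x_{k,i} - mean_i) · (x_{k,j} - mean_j), with n-1 = 4.
  S[U,U] = ((0)·(0) + (-1)·(-1) + (0)·(0) + (2)·(2) + (-1)·(-1)) / 4 = 6/4 = 1.5
  S[U,V] = ((0)·(-2.4) + (-1)·(-1.4) + (0)·(-0.4) + (2)·(4.6) + (-1)·(-0.4)) / 4 = 11/4 = 2.75
  S[V,V] = ((-2.4)·(-2.4) + (-1.4)·(-1.4) + (-0.4)·(-0.4) + (4.6)·(4.6) + (-0.4)·(-0.4)) / 4 = 29.2/4 = 7.3

S is symmetric (S[j,i] = S[i,j]). Assembling:

S = [[1.5, 2.75],
 [2.75, 7.3]]


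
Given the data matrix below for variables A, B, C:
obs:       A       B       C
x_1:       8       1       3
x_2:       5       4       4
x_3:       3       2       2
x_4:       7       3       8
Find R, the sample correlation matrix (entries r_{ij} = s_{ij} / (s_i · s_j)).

Step 1 — column means:
  mean(A) = (8 + 5 + 3 + 7) / 4 = 23/4 = 5.75
  mean(B) = (1 + 4 + 2 + 3) / 4 = 10/4 = 2.5
  mean(C) = (3 + 4 + 2 + 8) / 4 = 17/4 = 4.25

Step 2 — sample variances and covariances s[i,j] = (1/(n-1)) · Σ_k (x_{k,i} - mean_i) · (x_{k,j} - mean_j), with n-1 = 3:
  s[A,A] = ((2.25)·(2.25) + (-0.75)·(-0.75) + (-2.75)·(-2.75) + (1.25)·(1.25)) / 3 = 14.75/3 = 4.9167
  s[A,B] = ((2.25)·(-1.5) + (-0.75)·(1.5) + (-2.75)·(-0.5) + (1.25)·(0.5)) / 3 = -2.5/3 = -0.8333
  s[A,C] = ((2.25)·(-1.25) + (-0.75)·(-0.25) + (-2.75)·(-2.25) + (1.25)·(3.75)) / 3 = 8.25/3 = 2.75
  s[B,B] = ((-1.5)·(-1.5) + (1.5)·(1.5) + (-0.5)·(-0.5) + (0.5)·(0.5)) / 3 = 5/3 = 1.6667
  s[B,C] = ((-1.5)·(-1.25) + (1.5)·(-0.25) + (-0.5)·(-2.25) + (0.5)·(3.75)) / 3 = 4.5/3 = 1.5
  s[C,C] = ((-1.25)·(-1.25) + (-0.25)·(-0.25) + (-2.25)·(-2.25) + (3.75)·(3.75)) / 3 = 20.75/3 = 6.9167
  Sample standard deviations s_i = √(s[i,i]):
  s(A) = √(4.9167) = 2.2174
  s(B) = √(1.6667) = 1.291
  s(C) = √(6.9167) = 2.63

Step 3 — r_{ij} = s_{ij} / (s_i · s_j):
  r[A,A] = 1 (diagonal).
  r[A,B] = -0.8333 / (2.2174 · 1.291) = -0.8333 / 2.8626 = -0.2911
  r[A,C] = 2.75 / (2.2174 · 2.63) = 2.75 / 5.8315 = 0.4716
  r[B,B] = 1 (diagonal).
  r[B,C] = 1.5 / (1.291 · 2.63) = 1.5 / 3.3953 = 0.4418
  r[C,C] = 1 (diagonal).

R is symmetric with unit diagonal. Assembling:

R = [[1, -0.2911, 0.4716],
 [-0.2911, 1, 0.4418],
 [0.4716, 0.4418, 1]]


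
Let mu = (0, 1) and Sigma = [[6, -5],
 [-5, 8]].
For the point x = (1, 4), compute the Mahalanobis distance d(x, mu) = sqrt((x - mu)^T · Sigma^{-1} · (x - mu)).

Step 1 — centre the observation: (x - mu) = (1, 3).

Step 2 — invert Sigma. det(Sigma) = 6·8 - (-5)² = 23.
  Sigma^{-1} = (1/det) · [[d, -b], [-b, a]] = [[0.3478, 0.2174],
 [0.2174, 0.2609]].

Step 3 — form the quadratic (x - mu)^T · Sigma^{-1} · (x - mu):
  Sigma^{-1} · (x - mu) = (1, 1).
  (x - mu)^T · [Sigma^{-1} · (x - mu)] = (1)·(1) + (3)·(1) = 4.

Step 4 — take square root: d = √(4) ≈ 2.

d(x, mu) = √(4) ≈ 2


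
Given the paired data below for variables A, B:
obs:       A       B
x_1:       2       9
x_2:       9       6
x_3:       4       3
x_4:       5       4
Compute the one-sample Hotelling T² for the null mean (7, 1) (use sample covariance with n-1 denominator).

Step 1 — sample mean vector:
  mean(A) = (2 + 9 + 4 + 5) / 4 = 20/4 = 5
  mean(B) = (9 + 6 + 3 + 4) / 4 = 22/4 = 5.5
  x̄ = (5, 5.5),  deviation x̄ - mu_0 = (5, 5.5) - (7, 1) = (-2, 4.5).

Step 2 — sample covariance matrix, S[i,j] = (1/(n-1)) · Σ_k (x_{k,i} - mean_i) · (x_{k,j} - mean_j), divisor n-1 = 3:
  S[A,A] = ((-3)·(-3) + (4)·(4) + (-1)·(-1) + (0)·(0)) / 3 = 26/3 = 8.6667
  S[A,B] = ((-3)·(3.5) + (4)·(0.5) + (-1)·(-2.5) + (0)·(-1.5)) / 3 = -6/3 = -2
  S[B,B] = ((3.5)·(3.5) + (0.5)·(0.5) + (-2.5)·(-2.5) + (-1.5)·(-1.5)) / 3 = 21/3 = 7
  S = [[8.6667, -2],
 [-2, 7]].

Step 3 — invert S. det(S) = 8.6667·7 - (-2)² = 56.6667.
  S^{-1} = (1/det) · [[d, -b], [-b, a]] = [[0.1235, 0.0353],
 [0.0353, 0.1529]].

Step 4 — quadratic form (x̄ - mu_0)^T · S^{-1} · (x̄ - mu_0):
  S^{-1} · (x̄ - mu_0) = (-0.0882, 0.6176),
  (x̄ - mu_0)^T · [...] = (-2)·(-0.0882) + (4.5)·(0.6176) = 2.9559.

Step 5 — scale by n: T² = 4 · 2.9559 = 11.8235.

T² ≈ 11.8235


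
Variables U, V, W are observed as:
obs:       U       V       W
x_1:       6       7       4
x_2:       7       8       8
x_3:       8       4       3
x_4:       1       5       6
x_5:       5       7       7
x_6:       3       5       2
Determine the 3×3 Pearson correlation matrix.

Step 1 — column means:
  mean(U) = (6 + 7 + 8 + 1 + 5 + 3) / 6 = 30/6 = 5
  mean(V) = (7 + 8 + 4 + 5 + 7 + 5) / 6 = 36/6 = 6
  mean(W) = (4 + 8 + 3 + 6 + 7 + 2) / 6 = 30/6 = 5

Step 2 — sample variances and covariances s[i,j] = (1/(n-1)) · Σ_k (x_{k,i} - mean_i) · (x_{k,j} - mean_j), with n-1 = 5:
  s[U,U] = ((1)·(1) + (2)·(2) + (3)·(3) + (-4)·(-4) + (0)·(0) + (-2)·(-2)) / 5 = 34/5 = 6.8
  s[U,V] = ((1)·(1) + (2)·(2) + (3)·(-2) + (-4)·(-1) + (0)·(1) + (-2)·(-1)) / 5 = 5/5 = 1
  s[U,W] = ((1)·(-1) + (2)·(3) + (3)·(-2) + (-4)·(1) + (0)·(2) + (-2)·(-3)) / 5 = 1/5 = 0.2
  s[V,V] = ((1)·(1) + (2)·(2) + (-2)·(-2) + (-1)·(-1) + (1)·(1) + (-1)·(-1)) / 5 = 12/5 = 2.4
  s[V,W] = ((1)·(-1) + (2)·(3) + (-2)·(-2) + (-1)·(1) + (1)·(2) + (-1)·(-3)) / 5 = 13/5 = 2.6
  s[W,W] = ((-1)·(-1) + (3)·(3) + (-2)·(-2) + (1)·(1) + (2)·(2) + (-3)·(-3)) / 5 = 28/5 = 5.6
  Sample standard deviations s_i = √(s[i,i]):
  s(U) = √(6.8) = 2.6077
  s(V) = √(2.4) = 1.5492
  s(W) = √(5.6) = 2.3664

Step 3 — r_{ij} = s_{ij} / (s_i · s_j):
  r[U,U] = 1 (diagonal).
  r[U,V] = 1 / (2.6077 · 1.5492) = 1 / 4.0398 = 0.2475
  r[U,W] = 0.2 / (2.6077 · 2.3664) = 0.2 / 6.1709 = 0.0324
  r[V,V] = 1 (diagonal).
  r[V,W] = 2.6 / (1.5492 · 2.3664) = 2.6 / 3.6661 = 0.7092
  r[W,W] = 1 (diagonal).

R is symmetric with unit diagonal. Assembling:

R = [[1, 0.2475, 0.0324],
 [0.2475, 1, 0.7092],
 [0.0324, 0.7092, 1]]


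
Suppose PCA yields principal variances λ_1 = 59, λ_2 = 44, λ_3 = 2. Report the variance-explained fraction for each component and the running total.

Step 1 — total variance = trace(Sigma) = Σ λ_i = 59 + 44 + 2 = 105.

Step 2 — fraction explained by component i = λ_i / Σ λ:
  PC1: 59/105 = 0.5619
  PC2: 44/105 = 0.419
  PC3: 2/105 = 0.019

Step 3 — cumulative fraction after k components = (λ_1 + ... + λ_k) / Σ λ:
  k = 1: 59/105 = 0.5619
  k = 2: (59 + 44)/105 = 103/105 = 0.981
  k = 3: (59 + 44 + 2)/105 = 105/105 = 1

Summary (fraction, with percent):

explained: PC1 0.5619 (56.19%), PC2 0.419 (41.9%), PC3 0.019 (1.9%);  cumulative: 0.5619, 0.981, 1


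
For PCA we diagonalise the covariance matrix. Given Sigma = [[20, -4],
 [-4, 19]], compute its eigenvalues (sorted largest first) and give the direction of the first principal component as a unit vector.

Step 1 — characteristic polynomial of 2×2 Sigma:
  det(Sigma - λI) = λ² - trace · λ + det = 0.
  trace = 20 + 19 = 39, det = 20·19 - (-4)² = 364.
Step 2 — discriminant:
  Δ = trace² - 4·det = 1521 - 1456 = 65.
Step 3 — eigenvalues:
  λ = (trace ± √Δ)/2 = (39 ± 8.0623)/2,
  λ_1 = 23.5311,  λ_2 = 15.4689.

Step 4 — unit eigenvector for λ_1: solve (Sigma - λ_1 I)v = 0. First row:
  (20 - 23.5311)·v_x + (-4)·v_y = 0, i.e. (-3.5311)·v_x + (-4)·v_y = 0,
  so v ∝ (b, λ_1 - a) = (-4, 3.5311); multiply by -1 so the first entry is positive: u = (4, -3.5311).
  ||u|| = √((4)² + (-3.5311)²) = √(28.4689) ≈ 5.3356,
  v_1 = u/||u|| ≈ (0.7497, -0.6618) (||v_1|| = 1).

λ_1 = 23.5311,  λ_2 = 15.4689;  v_1 ≈ (0.7497, -0.6618)


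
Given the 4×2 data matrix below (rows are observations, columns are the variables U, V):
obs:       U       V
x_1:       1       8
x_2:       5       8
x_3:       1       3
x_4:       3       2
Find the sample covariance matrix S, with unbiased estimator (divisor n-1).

Step 1 — column means:
  mean(U) = (1 + 5 + 1 + 3) / 4 = 10/4 = 2.5
  mean(V) = (8 + 8 + 3 + 2) / 4 = 21/4 = 5.25

Step 2 — sample covariance S[i,j] = (1/(n-1)) · Σ_k (x_{k,i} - mean_i) · (x_{k,j} - mean_j), with n-1 = 3.
  S[U,U] = ((-1.5)·(-1.5) + (2.5)·(2.5) + (-1.5)·(-1.5) + (0.5)·(0.5)) / 3 = 11/3 = 3.6667
  S[U,V] = ((-1.5)·(2.75) + (2.5)·(2.75) + (-1.5)·(-2.25) + (0.5)·(-3.25)) / 3 = 4.5/3 = 1.5
  S[V,V] = ((2.75)·(2.75) + (2.75)·(2.75) + (-2.25)·(-2.25) + (-3.25)·(-3.25)) / 3 = 30.75/3 = 10.25

S is symmetric (S[j,i] = S[i,j]). Assembling:

S = [[3.6667, 1.5],
 [1.5, 10.25]]
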